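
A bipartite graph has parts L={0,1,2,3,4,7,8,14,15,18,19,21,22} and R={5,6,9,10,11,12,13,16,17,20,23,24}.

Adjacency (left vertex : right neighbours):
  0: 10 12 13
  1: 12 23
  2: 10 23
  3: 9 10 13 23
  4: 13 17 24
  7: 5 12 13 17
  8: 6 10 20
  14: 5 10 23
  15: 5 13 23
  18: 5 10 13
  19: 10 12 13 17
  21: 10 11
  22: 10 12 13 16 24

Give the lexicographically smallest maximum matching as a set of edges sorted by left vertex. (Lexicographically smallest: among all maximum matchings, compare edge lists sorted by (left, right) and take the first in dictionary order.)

Lex-smallest maximum matching: {(0,10), (1,12), (2,23), (3,9), (4,24), (7,5), (8,6), (15,13), (19,17), (21,11), (22,16)}

|M| = 11 (so the lex-smallest maximum matching has 11 edges)
process left vertices in ascending order; for each, take the smallest-labelled available neighbour that still permits 11 edges overall, or leave it unmatched if none does
lex-smallest matching: {0-10, 1-12, 2-23, 3-9, 4-24, 7-5, 8-6, 15-13, 19-17, 21-11, 22-16}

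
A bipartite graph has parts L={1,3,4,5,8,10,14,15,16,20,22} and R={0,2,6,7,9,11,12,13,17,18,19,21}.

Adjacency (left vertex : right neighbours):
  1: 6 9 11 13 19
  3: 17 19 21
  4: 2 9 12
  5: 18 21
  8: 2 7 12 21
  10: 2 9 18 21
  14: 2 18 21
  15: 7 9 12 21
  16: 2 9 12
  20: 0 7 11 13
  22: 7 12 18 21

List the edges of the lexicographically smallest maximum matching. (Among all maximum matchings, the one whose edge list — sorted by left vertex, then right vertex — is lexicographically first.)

|M| = 9 (so the lex-smallest maximum matching has 9 edges)
process left vertices in ascending order; for each, take the smallest-labelled available neighbour that still permits 9 edges overall, or leave it unmatched if none does
lex-smallest matching: {1-6, 3-17, 4-2, 5-18, 8-7, 10-9, 14-21, 15-12, 20-0}

Lex-smallest maximum matching: {(1,6), (3,17), (4,2), (5,18), (8,7), (10,9), (14,21), (15,12), (20,0)}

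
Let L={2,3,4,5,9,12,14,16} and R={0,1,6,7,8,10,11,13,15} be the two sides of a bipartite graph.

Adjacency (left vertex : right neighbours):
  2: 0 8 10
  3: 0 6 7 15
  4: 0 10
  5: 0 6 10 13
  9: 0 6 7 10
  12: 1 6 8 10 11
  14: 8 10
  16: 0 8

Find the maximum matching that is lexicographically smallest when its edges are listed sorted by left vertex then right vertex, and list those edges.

|M| = 7 (so the lex-smallest maximum matching has 7 edges)
process left vertices in ascending order; for each, take the smallest-labelled available neighbour that still permits 7 edges overall, or leave it unmatched if none does
lex-smallest matching: {2-0, 3-6, 4-10, 5-13, 9-7, 12-1, 14-8}

Lex-smallest maximum matching: {(2,0), (3,6), (4,10), (5,13), (9,7), (12,1), (14,8)}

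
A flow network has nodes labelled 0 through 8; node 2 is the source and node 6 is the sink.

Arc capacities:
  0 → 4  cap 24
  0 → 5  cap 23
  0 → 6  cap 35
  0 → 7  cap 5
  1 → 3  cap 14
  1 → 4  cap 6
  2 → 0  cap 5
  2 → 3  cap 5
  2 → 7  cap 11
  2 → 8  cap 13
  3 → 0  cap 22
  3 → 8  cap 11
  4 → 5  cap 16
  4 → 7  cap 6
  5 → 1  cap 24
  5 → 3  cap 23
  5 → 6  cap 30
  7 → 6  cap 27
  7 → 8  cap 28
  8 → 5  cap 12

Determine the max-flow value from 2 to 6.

augment #1: 2→0→6 bottleneck 5, total now 5
augment #2: 2→7→6 bottleneck 11, total now 16
augment #3: 2→3→0→6 bottleneck 5, total now 21
augment #4: 2→8→5→6 bottleneck 12, total now 33

Maximum flow value: 33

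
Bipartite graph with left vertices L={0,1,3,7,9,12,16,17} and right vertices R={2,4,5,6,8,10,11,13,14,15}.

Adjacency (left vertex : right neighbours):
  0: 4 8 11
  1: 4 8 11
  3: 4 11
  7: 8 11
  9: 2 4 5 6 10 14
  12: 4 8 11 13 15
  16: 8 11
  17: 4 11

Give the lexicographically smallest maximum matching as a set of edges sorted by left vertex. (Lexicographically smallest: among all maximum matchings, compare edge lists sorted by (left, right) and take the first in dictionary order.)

Lex-smallest maximum matching: {(0,4), (1,8), (3,11), (9,2), (12,13)}

|M| = 5 (so the lex-smallest maximum matching has 5 edges)
process left vertices in ascending order; for each, take the smallest-labelled available neighbour that still permits 5 edges overall, or leave it unmatched if none does
lex-smallest matching: {0-4, 1-8, 3-11, 9-2, 12-13}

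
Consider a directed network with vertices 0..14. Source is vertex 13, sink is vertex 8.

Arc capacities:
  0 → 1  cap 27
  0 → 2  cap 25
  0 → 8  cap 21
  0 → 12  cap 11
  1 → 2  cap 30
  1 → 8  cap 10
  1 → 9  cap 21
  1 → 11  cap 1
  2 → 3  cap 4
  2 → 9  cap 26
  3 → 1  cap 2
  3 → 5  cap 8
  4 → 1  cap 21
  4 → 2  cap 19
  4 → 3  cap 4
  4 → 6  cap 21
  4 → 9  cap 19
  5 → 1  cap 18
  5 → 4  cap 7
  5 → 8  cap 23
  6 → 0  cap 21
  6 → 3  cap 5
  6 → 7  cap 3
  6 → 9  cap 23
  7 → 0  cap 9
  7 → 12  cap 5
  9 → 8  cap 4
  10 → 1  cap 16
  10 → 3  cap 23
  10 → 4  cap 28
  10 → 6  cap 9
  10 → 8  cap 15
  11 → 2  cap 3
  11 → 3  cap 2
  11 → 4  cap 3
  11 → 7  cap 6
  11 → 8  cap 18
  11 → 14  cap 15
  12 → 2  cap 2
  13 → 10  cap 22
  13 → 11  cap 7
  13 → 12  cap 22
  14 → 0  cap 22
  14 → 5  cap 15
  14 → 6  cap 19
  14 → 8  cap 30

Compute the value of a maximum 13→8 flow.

augment #1: 13→10→8 bottleneck 15, total now 15
augment #2: 13→11→8 bottleneck 7, total now 22
augment #3: 13→10→1→8 bottleneck 7, total now 29
augment #4: 13→12→2→9→8 bottleneck 2, total now 31

Maximum flow value: 31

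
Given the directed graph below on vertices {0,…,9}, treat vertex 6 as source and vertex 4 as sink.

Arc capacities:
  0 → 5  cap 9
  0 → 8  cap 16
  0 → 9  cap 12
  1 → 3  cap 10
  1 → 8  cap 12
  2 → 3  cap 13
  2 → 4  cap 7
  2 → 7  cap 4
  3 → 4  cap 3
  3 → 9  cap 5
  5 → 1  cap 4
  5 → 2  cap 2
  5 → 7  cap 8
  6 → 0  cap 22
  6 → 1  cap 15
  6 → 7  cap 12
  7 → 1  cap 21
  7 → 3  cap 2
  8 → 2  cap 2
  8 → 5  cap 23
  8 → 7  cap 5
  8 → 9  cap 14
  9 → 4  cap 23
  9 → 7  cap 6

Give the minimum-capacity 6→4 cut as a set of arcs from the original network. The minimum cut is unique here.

Min-cut arcs: {(3,4), (5,2), (8,2), (9,4)} (total capacity 30)

augment #1: 6→0→9→4 push 12
augment #2: 6→1→3→4 push 3
augment #3: 6→0→5→2→4 push 2
augment #4: 6→0→8→2→4 push 2
augment #5: 6→0→8→9→4 push 6
augment #6: 6→1→3→9→4 push 5
max flow = 30; residual-reachable set from 6 gives S-side
cut edges (S→T): {(3,4), (5,2), (8,2), (9,4)} total cap 30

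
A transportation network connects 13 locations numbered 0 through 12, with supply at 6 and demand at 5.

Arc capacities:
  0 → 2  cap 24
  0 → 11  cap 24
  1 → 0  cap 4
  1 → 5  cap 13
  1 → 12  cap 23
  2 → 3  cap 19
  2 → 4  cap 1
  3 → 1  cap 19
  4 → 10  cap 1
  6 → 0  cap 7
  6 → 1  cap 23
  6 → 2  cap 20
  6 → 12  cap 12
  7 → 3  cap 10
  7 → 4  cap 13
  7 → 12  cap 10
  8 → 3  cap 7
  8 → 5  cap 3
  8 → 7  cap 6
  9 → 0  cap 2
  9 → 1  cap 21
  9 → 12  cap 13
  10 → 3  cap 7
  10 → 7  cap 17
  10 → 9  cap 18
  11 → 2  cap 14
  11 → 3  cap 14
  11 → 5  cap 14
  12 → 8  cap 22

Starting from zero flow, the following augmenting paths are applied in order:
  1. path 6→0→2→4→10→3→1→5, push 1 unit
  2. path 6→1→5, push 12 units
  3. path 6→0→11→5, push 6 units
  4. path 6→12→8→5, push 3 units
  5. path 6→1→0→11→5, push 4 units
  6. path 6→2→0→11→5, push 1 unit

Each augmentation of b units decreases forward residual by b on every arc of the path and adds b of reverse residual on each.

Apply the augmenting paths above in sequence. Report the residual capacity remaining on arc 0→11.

after path 1 (6→0→2→4→10→3→1→5, push 1): res(0,11)=24
after path 2 (6→1→5, push 12): res(0,11)=24
after path 3 (6→0→11→5, push 6): res(0,11)=18
after path 4 (6→12→8→5, push 3): res(0,11)=18
after path 5 (6→1→0→11→5, push 4): res(0,11)=14
after path 6 (6→2→0→11→5, push 1): res(0,11)=13

Residual capacity of (0,11): 13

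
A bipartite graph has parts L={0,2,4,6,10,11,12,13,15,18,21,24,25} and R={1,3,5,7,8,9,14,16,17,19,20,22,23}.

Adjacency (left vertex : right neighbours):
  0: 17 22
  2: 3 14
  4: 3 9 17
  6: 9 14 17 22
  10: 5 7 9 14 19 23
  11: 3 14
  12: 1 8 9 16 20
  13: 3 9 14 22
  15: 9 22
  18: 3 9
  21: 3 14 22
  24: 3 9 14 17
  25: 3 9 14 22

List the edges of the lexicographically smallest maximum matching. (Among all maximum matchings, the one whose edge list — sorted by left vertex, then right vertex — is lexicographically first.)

|M| = 7 (so the lex-smallest maximum matching has 7 edges)
process left vertices in ascending order; for each, take the smallest-labelled available neighbour that still permits 7 edges overall, or leave it unmatched if none does
lex-smallest matching: {0-17, 2-3, 4-9, 6-14, 10-5, 12-1, 13-22}

Lex-smallest maximum matching: {(0,17), (2,3), (4,9), (6,14), (10,5), (12,1), (13,22)}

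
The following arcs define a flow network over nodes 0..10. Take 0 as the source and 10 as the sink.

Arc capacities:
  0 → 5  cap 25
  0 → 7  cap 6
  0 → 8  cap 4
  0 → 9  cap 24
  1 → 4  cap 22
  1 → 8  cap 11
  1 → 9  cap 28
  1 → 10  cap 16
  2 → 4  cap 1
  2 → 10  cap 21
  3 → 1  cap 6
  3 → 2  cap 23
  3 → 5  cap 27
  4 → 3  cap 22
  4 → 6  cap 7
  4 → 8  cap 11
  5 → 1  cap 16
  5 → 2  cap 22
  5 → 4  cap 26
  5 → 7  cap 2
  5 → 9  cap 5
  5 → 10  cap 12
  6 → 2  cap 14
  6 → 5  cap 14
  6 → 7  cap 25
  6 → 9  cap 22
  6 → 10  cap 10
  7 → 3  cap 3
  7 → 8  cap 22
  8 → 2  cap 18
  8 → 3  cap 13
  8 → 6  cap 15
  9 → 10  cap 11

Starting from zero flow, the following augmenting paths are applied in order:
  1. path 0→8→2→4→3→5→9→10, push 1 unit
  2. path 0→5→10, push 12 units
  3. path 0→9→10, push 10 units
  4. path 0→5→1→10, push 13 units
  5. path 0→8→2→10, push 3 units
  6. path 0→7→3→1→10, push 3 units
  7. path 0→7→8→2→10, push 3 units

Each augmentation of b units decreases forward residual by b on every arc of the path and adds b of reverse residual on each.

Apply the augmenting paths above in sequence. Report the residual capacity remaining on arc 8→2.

after path 1 (0→8→2→4→3→5→9→10, push 1): res(8,2)=17
after path 2 (0→5→10, push 12): res(8,2)=17
after path 3 (0→9→10, push 10): res(8,2)=17
after path 4 (0→5→1→10, push 13): res(8,2)=17
after path 5 (0→8→2→10, push 3): res(8,2)=14
after path 6 (0→7→3→1→10, push 3): res(8,2)=14
after path 7 (0→7→8→2→10, push 3): res(8,2)=11

Residual capacity of (8,2): 11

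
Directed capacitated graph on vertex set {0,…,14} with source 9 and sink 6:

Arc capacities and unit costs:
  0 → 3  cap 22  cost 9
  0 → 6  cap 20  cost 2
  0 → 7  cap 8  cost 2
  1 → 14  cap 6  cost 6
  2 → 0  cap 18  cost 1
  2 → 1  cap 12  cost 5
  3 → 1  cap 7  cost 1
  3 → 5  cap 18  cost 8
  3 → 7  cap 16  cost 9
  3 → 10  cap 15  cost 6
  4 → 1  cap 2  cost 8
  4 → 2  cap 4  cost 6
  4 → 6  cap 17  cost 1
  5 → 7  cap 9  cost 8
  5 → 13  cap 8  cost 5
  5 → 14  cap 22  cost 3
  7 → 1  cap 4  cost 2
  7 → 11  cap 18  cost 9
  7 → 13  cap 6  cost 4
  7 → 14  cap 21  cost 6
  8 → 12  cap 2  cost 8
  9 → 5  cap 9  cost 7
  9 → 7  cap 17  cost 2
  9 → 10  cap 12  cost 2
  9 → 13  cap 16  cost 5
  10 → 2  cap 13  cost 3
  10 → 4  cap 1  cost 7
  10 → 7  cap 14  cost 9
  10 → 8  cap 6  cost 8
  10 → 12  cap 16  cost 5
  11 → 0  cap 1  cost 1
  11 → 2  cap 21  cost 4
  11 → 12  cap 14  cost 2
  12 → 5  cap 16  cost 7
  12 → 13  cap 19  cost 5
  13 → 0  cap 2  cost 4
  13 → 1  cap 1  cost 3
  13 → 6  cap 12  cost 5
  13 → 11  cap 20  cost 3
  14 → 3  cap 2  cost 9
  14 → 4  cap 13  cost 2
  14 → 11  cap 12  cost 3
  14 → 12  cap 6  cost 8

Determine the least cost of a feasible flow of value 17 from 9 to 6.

Minimum cost for 17 units: 146

shortest-cost path #1: 9→10→2→0→6 push 12 @ unit cost 8 (adds 96)
shortest-cost path #2: 9→13→6 push 5 @ unit cost 10 (adds 50)
total cost = 146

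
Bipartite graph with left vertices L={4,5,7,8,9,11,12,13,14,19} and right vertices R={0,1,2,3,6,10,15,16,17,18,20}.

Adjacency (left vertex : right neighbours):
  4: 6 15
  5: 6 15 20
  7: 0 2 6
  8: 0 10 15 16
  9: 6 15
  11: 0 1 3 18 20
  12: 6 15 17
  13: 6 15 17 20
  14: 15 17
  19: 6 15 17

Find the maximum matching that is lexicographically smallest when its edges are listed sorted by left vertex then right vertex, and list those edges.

|M| = 7 (so the lex-smallest maximum matching has 7 edges)
process left vertices in ascending order; for each, take the smallest-labelled available neighbour that still permits 7 edges overall, or leave it unmatched if none does
lex-smallest matching: {4-6, 5-15, 7-0, 8-10, 11-1, 12-17, 13-20}

Lex-smallest maximum matching: {(4,6), (5,15), (7,0), (8,10), (11,1), (12,17), (13,20)}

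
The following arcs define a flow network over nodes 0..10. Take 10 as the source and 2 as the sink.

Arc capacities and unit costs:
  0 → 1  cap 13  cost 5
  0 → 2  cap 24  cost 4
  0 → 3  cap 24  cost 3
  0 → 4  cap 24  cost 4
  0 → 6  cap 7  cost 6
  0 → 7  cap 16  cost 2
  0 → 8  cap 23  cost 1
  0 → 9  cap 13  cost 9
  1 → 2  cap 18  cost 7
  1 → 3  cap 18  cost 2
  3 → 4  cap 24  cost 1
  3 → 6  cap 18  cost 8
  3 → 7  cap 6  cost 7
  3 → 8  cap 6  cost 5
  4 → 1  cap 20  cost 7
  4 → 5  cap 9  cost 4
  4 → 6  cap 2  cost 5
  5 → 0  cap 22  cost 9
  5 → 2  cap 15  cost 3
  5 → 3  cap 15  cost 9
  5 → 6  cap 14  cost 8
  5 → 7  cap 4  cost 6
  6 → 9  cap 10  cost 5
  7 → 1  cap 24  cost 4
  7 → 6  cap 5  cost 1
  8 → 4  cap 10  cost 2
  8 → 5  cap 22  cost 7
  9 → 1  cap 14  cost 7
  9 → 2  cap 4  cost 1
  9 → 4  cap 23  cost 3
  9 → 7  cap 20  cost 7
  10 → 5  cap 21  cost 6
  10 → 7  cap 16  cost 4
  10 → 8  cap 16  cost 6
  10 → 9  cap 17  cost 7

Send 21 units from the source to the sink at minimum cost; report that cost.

Minimum cost for 21 units: 197

shortest-cost path #1: 10→9→2 push 4 @ unit cost 8 (adds 32)
shortest-cost path #2: 10→5→2 push 15 @ unit cost 9 (adds 135)
shortest-cost path #3: 10→7→1→2 push 2 @ unit cost 15 (adds 30)
total cost = 197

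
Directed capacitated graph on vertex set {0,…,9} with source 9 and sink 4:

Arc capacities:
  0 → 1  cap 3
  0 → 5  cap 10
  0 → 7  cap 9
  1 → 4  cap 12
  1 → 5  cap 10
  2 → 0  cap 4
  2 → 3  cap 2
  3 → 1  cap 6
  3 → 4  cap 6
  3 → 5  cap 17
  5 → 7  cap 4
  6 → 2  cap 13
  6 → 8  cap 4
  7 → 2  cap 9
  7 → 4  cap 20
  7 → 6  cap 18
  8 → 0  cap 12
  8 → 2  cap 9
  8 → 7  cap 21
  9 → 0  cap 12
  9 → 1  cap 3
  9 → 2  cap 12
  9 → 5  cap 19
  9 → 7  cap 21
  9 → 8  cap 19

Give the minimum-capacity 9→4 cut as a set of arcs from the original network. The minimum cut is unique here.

Min-cut arcs: {(0,1), (2,3), (7,4), (9,1)} (total capacity 28)

augment #1: 9→1→4 push 3
augment #2: 9→7→4 push 20
augment #3: 9→0→1→4 push 3
augment #4: 9→2→3→4 push 2
max flow = 28; residual-reachable set from 9 gives S-side
cut edges (S→T): {(0,1), (2,3), (7,4), (9,1)} total cap 28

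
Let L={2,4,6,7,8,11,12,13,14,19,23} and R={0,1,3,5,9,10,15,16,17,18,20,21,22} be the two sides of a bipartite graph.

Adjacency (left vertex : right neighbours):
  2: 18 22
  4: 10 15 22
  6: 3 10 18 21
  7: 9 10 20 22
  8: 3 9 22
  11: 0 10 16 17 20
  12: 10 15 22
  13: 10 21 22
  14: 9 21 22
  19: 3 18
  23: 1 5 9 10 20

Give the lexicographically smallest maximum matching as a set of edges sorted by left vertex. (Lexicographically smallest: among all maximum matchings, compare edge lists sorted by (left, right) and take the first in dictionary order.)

Lex-smallest maximum matching: {(2,18), (4,10), (6,3), (7,20), (8,9), (11,0), (12,15), (13,21), (14,22), (23,1)}

|M| = 10 (so the lex-smallest maximum matching has 10 edges)
process left vertices in ascending order; for each, take the smallest-labelled available neighbour that still permits 10 edges overall, or leave it unmatched if none does
lex-smallest matching: {2-18, 4-10, 6-3, 7-20, 8-9, 11-0, 12-15, 13-21, 14-22, 23-1}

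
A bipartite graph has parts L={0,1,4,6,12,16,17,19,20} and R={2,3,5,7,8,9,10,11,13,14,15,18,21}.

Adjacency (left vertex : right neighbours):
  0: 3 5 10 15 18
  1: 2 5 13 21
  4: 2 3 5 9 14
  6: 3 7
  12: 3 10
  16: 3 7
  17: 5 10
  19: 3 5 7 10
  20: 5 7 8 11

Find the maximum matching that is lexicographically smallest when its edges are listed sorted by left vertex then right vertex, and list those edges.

Lex-smallest maximum matching: {(0,15), (1,2), (4,9), (6,3), (12,10), (16,7), (17,5), (20,8)}

|M| = 8 (so the lex-smallest maximum matching has 8 edges)
process left vertices in ascending order; for each, take the smallest-labelled available neighbour that still permits 8 edges overall, or leave it unmatched if none does
lex-smallest matching: {0-15, 1-2, 4-9, 6-3, 12-10, 16-7, 17-5, 20-8}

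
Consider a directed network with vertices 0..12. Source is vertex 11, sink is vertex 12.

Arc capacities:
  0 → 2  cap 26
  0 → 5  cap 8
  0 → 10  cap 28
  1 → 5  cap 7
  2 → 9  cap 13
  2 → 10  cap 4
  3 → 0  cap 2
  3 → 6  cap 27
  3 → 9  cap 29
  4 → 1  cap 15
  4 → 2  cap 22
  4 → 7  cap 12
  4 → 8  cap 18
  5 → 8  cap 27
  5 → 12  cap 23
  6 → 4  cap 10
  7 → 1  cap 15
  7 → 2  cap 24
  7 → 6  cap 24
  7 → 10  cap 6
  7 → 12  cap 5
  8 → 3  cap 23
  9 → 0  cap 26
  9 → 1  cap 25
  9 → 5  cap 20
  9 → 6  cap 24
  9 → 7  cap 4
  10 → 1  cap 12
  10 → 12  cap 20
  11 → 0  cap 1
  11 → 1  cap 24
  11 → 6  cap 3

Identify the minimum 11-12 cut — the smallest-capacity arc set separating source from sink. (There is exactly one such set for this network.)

Min-cut arcs: {(1,5), (11,0), (11,6)} (total capacity 11)

augment #1: 11→0→5→12 push 1
augment #2: 11→1→5→12 push 7
augment #3: 11→6→4→7→12 push 3
max flow = 11; residual-reachable set from 11 gives S-side
cut edges (S→T): {(1,5), (11,0), (11,6)} total cap 11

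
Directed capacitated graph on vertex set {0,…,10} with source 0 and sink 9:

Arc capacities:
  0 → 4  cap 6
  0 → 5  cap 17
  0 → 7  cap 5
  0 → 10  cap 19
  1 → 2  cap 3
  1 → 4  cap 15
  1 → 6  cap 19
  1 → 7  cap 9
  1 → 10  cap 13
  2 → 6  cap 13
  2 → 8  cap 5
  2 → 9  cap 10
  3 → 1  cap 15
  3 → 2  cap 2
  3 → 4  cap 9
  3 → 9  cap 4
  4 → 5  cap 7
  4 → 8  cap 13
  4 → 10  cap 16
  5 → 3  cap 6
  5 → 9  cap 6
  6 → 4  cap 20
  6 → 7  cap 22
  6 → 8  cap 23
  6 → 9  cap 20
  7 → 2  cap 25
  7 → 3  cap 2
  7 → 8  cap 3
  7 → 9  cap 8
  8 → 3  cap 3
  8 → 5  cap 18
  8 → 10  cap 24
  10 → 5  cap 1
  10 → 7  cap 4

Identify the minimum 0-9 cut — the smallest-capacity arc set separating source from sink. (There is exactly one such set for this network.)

Min-cut arcs: {(0,7), (5,3), (5,9), (8,3), (10,7)} (total capacity 24)

augment #1: 0→5→9 push 6
augment #2: 0→7→9 push 5
augment #3: 0→5→3→9 push 4
augment #4: 0→10→7→9 push 3
augment #5: 0→5→3→2→9 push 2
augment #6: 0→10→7→2→9 push 1
augment #7: 0→4→8→3→1→2→9 push 3
max flow = 24; residual-reachable set from 0 gives S-side
cut edges (S→T): {(0,7), (5,3), (5,9), (8,3), (10,7)} total cap 24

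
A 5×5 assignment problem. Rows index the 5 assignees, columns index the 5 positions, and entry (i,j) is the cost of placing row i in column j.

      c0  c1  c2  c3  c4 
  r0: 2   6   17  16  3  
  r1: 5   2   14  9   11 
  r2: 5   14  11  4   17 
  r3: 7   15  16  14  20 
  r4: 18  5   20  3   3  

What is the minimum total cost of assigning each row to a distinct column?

Minimum assignment cost: 26

optimal assignment: row0→col4 (cost 3), row1→col1 (cost 2), row2→col2 (cost 11), row3→col0 (cost 7), row4→col3 (cost 3)
total = 3 + 2 + 11 + 7 + 3 = 26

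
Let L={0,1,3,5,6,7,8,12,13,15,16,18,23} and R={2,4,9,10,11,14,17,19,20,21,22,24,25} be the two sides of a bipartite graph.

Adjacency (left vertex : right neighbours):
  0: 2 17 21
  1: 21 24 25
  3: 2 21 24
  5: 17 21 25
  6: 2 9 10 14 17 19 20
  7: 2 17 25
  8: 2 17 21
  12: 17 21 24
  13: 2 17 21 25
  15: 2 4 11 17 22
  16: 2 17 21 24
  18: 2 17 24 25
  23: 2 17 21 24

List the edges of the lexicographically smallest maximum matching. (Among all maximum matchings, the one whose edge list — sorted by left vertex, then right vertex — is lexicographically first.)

Lex-smallest maximum matching: {(0,2), (1,21), (3,24), (5,17), (6,9), (7,25), (15,4)}

|M| = 7 (so the lex-smallest maximum matching has 7 edges)
process left vertices in ascending order; for each, take the smallest-labelled available neighbour that still permits 7 edges overall, or leave it unmatched if none does
lex-smallest matching: {0-2, 1-21, 3-24, 5-17, 6-9, 7-25, 15-4}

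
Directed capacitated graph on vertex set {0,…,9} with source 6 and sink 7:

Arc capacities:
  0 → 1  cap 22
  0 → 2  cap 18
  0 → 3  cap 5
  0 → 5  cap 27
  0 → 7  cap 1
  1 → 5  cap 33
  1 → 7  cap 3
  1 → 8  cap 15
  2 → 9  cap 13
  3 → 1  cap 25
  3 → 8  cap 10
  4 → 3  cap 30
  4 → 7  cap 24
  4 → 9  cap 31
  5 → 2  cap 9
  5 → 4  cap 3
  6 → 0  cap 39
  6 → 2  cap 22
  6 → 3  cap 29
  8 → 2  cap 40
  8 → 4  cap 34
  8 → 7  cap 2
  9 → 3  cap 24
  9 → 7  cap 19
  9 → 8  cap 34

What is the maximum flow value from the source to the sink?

Maximum flow value: 45

augment #1: 6→0→7 bottleneck 1, total now 1
augment #2: 6→0→1→7 bottleneck 3, total now 4
augment #3: 6→2→9→7 bottleneck 13, total now 17
augment #4: 6→3→8→7 bottleneck 2, total now 19
augment #5: 6→0→5→4→7 bottleneck 3, total now 22
augment #6: 6→3→8→4→7 bottleneck 8, total now 30
augment #7: 6→0→1→8→4→7 bottleneck 13, total now 43
augment #8: 6→0→1→8→4→9→7 bottleneck 2, total now 45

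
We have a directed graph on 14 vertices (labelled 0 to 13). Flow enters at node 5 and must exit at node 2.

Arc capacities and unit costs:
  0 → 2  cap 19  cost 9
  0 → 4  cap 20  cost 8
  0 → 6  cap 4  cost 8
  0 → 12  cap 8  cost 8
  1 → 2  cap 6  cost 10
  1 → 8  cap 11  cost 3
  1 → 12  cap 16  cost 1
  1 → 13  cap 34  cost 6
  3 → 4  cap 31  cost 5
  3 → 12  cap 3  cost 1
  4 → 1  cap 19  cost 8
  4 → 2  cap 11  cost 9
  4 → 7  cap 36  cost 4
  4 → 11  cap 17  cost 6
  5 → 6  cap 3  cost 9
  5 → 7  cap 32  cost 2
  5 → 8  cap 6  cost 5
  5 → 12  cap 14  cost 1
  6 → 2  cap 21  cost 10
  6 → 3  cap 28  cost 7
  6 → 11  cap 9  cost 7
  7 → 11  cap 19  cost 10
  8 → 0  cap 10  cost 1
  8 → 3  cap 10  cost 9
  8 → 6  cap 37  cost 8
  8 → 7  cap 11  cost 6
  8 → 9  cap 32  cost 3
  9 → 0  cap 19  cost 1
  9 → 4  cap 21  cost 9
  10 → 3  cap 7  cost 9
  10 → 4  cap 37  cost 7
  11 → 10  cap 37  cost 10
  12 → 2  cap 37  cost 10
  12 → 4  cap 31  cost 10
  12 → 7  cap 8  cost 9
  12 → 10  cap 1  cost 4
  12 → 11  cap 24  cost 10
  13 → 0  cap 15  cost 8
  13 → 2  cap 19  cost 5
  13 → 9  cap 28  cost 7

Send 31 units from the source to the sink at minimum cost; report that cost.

Minimum cost for 31 units: 605

shortest-cost path #1: 5→12→2 push 14 @ unit cost 11 (adds 154)
shortest-cost path #2: 5→8→0→2 push 6 @ unit cost 15 (adds 90)
shortest-cost path #3: 5→6→2 push 3 @ unit cost 19 (adds 57)
shortest-cost path #4: 5→7→11→10→4→2 push 8 @ unit cost 38 (adds 304)
total cost = 605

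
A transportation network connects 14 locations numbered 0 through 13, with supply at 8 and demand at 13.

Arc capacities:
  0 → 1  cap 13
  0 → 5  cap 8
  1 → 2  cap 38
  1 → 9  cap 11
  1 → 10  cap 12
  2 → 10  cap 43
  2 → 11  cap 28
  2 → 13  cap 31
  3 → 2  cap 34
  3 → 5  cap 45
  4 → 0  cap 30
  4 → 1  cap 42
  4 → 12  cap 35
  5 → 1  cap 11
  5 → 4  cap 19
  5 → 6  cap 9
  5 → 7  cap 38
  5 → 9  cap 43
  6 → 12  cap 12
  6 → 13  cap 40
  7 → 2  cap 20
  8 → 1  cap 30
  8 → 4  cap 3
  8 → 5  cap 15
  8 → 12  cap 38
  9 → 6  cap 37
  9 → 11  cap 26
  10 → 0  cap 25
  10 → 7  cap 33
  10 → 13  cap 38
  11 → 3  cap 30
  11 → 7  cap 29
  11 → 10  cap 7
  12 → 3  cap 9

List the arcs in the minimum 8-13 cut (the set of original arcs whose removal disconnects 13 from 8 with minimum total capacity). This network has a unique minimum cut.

augment #1: 8→1→2→13 push 30
augment #2: 8→5→6→13 push 9
augment #3: 8→4→1→2→13 push 1
augment #4: 8→4→1→10→13 push 2
augment #5: 8→5→1→10→13 push 6
augment #6: 8→12→3→2→10→13 push 9
max flow = 57; residual-reachable set from 8 gives S-side
cut edges (S→T): {(8,1), (8,4), (8,5), (12,3)} total cap 57

Min-cut arcs: {(8,1), (8,4), (8,5), (12,3)} (total capacity 57)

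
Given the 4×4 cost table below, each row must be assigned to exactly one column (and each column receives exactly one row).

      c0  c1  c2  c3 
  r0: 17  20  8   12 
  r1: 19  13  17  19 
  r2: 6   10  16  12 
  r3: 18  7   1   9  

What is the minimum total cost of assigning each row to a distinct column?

Minimum assignment cost: 32

optimal assignment: row0→col3 (cost 12), row1→col1 (cost 13), row2→col0 (cost 6), row3→col2 (cost 1)
total = 12 + 13 + 6 + 1 = 32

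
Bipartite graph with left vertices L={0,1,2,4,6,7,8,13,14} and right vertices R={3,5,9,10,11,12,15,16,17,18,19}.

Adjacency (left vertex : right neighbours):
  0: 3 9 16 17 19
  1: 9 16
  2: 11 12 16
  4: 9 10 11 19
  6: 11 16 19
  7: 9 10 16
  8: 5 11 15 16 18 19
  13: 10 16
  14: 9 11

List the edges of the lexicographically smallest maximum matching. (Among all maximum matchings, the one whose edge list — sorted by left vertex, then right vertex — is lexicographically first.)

Lex-smallest maximum matching: {(0,3), (1,9), (2,12), (4,10), (6,19), (7,16), (8,5), (14,11)}

|M| = 8 (so the lex-smallest maximum matching has 8 edges)
process left vertices in ascending order; for each, take the smallest-labelled available neighbour that still permits 8 edges overall, or leave it unmatched if none does
lex-smallest matching: {0-3, 1-9, 2-12, 4-10, 6-19, 7-16, 8-5, 14-11}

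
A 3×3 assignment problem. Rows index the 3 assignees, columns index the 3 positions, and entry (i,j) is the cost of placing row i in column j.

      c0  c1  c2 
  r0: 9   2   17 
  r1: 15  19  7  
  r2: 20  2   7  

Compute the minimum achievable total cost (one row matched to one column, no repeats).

optimal assignment: row0→col0 (cost 9), row1→col2 (cost 7), row2→col1 (cost 2)
total = 9 + 7 + 2 = 18

Minimum assignment cost: 18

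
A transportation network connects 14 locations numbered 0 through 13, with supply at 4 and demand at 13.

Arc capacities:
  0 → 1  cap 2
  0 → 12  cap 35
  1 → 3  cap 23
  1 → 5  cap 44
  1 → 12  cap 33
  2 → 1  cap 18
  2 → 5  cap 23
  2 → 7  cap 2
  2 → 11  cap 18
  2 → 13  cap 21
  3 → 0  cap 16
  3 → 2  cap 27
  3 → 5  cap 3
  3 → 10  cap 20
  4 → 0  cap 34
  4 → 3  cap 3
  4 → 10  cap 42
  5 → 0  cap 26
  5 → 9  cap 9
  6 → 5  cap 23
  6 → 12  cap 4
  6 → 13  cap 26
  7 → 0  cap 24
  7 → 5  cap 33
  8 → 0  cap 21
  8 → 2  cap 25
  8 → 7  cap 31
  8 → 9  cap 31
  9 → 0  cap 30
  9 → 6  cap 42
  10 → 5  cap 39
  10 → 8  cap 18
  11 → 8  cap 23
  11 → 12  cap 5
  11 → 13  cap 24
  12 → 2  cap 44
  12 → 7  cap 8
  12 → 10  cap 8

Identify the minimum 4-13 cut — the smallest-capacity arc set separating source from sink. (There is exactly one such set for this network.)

augment #1: 4→3→2→13 push 3
augment #2: 4→0→12→2→13 push 18
augment #3: 4→0→12→2→11→13 push 16
augment #4: 4→10→5→9→6→13 push 9
augment #5: 4→10→8→2→11→13 push 2
augment #6: 4→10→8→9→6→13 push 16
augment #7: 4→10→5→0→12→2→8→9→6→13 push 1
max flow = 65; residual-reachable set from 4 gives S-side
cut edges (S→T): {(2,11), (2,13), (6,13)} total cap 65

Min-cut arcs: {(2,11), (2,13), (6,13)} (total capacity 65)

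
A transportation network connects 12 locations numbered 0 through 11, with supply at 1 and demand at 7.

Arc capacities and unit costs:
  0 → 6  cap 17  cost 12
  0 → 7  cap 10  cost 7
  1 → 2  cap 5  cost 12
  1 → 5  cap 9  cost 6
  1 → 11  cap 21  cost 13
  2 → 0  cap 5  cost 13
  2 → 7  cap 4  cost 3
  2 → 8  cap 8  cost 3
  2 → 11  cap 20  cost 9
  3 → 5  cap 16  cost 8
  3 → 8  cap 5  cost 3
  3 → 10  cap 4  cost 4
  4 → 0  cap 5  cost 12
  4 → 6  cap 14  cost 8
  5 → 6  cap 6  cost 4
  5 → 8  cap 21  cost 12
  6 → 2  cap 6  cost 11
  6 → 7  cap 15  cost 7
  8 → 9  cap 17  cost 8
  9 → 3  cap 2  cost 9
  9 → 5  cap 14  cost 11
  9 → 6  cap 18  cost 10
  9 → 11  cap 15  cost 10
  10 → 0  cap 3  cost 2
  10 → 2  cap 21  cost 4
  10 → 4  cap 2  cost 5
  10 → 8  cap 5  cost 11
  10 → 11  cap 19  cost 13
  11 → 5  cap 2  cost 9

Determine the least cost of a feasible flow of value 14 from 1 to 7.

Minimum cost for 14 units: 323

shortest-cost path #1: 1→2→7 push 4 @ unit cost 15 (adds 60)
shortest-cost path #2: 1→5→6→7 push 6 @ unit cost 17 (adds 102)
shortest-cost path #3: 1→2→0→7 push 1 @ unit cost 32 (adds 32)
shortest-cost path #4: 1→5→8→9→6→7 push 3 @ unit cost 43 (adds 129)
total cost = 323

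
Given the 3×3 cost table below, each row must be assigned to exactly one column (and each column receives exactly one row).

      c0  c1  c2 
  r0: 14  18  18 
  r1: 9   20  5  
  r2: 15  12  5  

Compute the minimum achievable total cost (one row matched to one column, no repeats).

optimal assignment: row0→col0 (cost 14), row1→col2 (cost 5), row2→col1 (cost 12)
total = 14 + 5 + 12 = 31

Minimum assignment cost: 31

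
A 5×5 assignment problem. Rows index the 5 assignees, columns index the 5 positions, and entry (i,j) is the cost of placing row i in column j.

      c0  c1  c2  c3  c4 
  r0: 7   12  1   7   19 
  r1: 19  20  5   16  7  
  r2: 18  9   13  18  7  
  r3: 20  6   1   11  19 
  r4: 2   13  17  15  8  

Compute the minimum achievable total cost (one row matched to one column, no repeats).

Minimum assignment cost: 26

optimal assignment: row0→col3 (cost 7), row1→col4 (cost 7), row2→col1 (cost 9), row3→col2 (cost 1), row4→col0 (cost 2)
total = 7 + 7 + 9 + 1 + 2 = 26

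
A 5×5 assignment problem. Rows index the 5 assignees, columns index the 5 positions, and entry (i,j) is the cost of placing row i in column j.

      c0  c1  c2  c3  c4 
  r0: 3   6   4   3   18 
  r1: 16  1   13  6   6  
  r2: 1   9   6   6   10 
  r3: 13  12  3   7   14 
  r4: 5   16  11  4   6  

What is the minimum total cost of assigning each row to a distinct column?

Minimum assignment cost: 14

optimal assignment: row0→col3 (cost 3), row1→col1 (cost 1), row2→col0 (cost 1), row3→col2 (cost 3), row4→col4 (cost 6)
total = 3 + 1 + 1 + 3 + 6 = 14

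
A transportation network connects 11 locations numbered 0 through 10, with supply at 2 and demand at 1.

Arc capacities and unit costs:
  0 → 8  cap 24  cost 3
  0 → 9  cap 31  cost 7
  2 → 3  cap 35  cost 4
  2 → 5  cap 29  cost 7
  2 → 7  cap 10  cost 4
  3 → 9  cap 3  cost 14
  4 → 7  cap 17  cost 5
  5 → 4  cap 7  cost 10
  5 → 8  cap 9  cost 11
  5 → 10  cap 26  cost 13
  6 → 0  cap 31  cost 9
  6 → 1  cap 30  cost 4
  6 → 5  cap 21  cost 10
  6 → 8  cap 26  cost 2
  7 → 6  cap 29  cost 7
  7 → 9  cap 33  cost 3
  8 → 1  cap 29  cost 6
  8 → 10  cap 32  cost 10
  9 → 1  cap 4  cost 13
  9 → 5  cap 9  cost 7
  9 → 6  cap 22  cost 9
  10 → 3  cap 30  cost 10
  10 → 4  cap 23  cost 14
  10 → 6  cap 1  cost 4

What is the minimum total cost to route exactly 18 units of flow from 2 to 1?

shortest-cost path #1: 2→7→6→1 push 10 @ unit cost 15 (adds 150)
shortest-cost path #2: 2→5→8→1 push 8 @ unit cost 24 (adds 192)
total cost = 342

Minimum cost for 18 units: 342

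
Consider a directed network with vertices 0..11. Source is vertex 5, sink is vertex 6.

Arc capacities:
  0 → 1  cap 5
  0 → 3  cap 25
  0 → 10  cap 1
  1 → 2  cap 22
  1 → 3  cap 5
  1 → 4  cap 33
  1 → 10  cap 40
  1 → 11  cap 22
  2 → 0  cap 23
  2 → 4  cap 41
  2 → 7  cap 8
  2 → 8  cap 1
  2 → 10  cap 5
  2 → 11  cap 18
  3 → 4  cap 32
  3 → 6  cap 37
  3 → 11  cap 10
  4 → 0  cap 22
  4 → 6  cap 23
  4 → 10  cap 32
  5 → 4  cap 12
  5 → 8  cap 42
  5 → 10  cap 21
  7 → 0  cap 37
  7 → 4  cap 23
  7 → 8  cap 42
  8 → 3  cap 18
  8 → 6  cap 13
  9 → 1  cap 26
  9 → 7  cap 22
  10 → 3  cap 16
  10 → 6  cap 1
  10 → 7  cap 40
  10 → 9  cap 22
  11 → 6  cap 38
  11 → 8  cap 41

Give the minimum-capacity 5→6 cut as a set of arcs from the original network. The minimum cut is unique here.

augment #1: 5→4→6 push 12
augment #2: 5→8→6 push 13
augment #3: 5→10→6 push 1
augment #4: 5→8→3→6 push 18
augment #5: 5→10→3→6 push 16
augment #6: 5→10→7→4→6 push 4
max flow = 64; residual-reachable set from 5 gives S-side
cut edges (S→T): {(5,4), (5,10), (8,3), (8,6)} total cap 64

Min-cut arcs: {(5,4), (5,10), (8,3), (8,6)} (total capacity 64)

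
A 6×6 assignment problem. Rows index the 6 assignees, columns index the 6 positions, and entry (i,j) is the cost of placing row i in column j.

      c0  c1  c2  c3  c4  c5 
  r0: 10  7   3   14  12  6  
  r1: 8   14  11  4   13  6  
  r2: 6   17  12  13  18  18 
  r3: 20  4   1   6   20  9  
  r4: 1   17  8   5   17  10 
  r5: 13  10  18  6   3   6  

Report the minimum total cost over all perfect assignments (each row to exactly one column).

optimal assignment: row0→col2 (cost 3), row1→col5 (cost 6), row2→col0 (cost 6), row3→col1 (cost 4), row4→col3 (cost 5), row5→col4 (cost 3)
total = 3 + 6 + 6 + 4 + 5 + 3 = 27

Minimum assignment cost: 27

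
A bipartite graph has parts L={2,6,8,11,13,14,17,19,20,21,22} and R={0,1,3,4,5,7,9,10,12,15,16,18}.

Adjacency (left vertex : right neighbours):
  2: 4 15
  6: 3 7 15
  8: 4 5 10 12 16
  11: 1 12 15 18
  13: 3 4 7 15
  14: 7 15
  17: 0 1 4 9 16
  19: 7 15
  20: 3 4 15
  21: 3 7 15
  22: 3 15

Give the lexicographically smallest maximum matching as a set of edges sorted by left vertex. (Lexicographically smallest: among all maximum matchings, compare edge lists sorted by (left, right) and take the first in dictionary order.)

Lex-smallest maximum matching: {(2,4), (6,3), (8,5), (11,1), (13,7), (14,15), (17,0)}

|M| = 7 (so the lex-smallest maximum matching has 7 edges)
process left vertices in ascending order; for each, take the smallest-labelled available neighbour that still permits 7 edges overall, or leave it unmatched if none does
lex-smallest matching: {2-4, 6-3, 8-5, 11-1, 13-7, 14-15, 17-0}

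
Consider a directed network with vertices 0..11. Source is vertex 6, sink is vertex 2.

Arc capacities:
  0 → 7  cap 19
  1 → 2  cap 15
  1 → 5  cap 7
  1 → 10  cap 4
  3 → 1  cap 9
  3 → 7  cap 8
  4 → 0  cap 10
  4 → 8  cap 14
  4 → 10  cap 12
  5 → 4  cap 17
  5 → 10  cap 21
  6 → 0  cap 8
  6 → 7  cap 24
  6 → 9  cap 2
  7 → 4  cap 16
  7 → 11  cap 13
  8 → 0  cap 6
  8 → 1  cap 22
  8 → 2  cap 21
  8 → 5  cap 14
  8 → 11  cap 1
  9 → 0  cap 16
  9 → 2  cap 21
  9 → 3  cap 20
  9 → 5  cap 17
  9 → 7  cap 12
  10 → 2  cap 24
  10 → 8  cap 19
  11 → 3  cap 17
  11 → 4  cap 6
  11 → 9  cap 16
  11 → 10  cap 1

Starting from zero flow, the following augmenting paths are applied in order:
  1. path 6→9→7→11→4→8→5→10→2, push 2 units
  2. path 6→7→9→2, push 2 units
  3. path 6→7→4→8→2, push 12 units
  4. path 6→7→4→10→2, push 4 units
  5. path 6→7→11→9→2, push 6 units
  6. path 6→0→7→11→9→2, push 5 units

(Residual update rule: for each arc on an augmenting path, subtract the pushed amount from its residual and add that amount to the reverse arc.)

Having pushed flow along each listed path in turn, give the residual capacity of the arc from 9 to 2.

Residual capacity of (9,2): 8

after path 1 (6→9→7→11→4→8→5→10→2, push 2): res(9,2)=21
after path 2 (6→7→9→2, push 2): res(9,2)=19
after path 3 (6→7→4→8→2, push 12): res(9,2)=19
after path 4 (6→7→4→10→2, push 4): res(9,2)=19
after path 5 (6→7→11→9→2, push 6): res(9,2)=13
after path 6 (6→0→7→11→9→2, push 5): res(9,2)=8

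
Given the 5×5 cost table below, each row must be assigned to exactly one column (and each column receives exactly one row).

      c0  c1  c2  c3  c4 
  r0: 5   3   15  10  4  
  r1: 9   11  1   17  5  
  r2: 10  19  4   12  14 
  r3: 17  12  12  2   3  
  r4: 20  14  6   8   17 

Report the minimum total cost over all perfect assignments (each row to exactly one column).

optimal assignment: row0→col1 (cost 3), row1→col2 (cost 1), row2→col0 (cost 10), row3→col4 (cost 3), row4→col3 (cost 8)
total = 3 + 1 + 10 + 3 + 8 = 25

Minimum assignment cost: 25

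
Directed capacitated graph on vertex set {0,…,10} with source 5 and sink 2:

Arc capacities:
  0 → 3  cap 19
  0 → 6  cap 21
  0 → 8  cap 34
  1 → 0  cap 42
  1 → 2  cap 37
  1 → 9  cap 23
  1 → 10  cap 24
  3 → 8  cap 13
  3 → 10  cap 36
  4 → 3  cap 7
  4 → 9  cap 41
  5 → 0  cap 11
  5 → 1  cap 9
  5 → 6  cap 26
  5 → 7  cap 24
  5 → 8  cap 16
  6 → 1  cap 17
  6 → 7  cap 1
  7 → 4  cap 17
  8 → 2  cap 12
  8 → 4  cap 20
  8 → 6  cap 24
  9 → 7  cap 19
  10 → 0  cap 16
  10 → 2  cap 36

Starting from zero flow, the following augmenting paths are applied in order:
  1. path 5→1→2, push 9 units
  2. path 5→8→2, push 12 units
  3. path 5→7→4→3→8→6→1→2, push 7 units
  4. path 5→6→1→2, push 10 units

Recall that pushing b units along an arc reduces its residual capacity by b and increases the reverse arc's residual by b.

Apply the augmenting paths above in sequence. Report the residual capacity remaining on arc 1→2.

after path 1 (5→1→2, push 9): res(1,2)=28
after path 2 (5→8→2, push 12): res(1,2)=28
after path 3 (5→7→4→3→8→6→1→2, push 7): res(1,2)=21
after path 4 (5→6→1→2, push 10): res(1,2)=11

Residual capacity of (1,2): 11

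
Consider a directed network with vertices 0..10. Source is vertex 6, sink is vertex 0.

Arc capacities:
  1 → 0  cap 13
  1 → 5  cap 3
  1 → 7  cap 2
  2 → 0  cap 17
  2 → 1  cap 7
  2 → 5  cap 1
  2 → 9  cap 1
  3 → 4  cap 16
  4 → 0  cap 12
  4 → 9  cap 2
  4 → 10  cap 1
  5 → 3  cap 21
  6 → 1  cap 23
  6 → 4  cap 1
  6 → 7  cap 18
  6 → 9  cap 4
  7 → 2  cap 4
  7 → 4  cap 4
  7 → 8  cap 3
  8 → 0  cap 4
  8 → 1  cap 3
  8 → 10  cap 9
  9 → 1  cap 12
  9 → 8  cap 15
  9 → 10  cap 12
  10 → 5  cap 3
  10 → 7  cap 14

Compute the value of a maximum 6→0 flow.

augment #1: 6→1→0 bottleneck 13, total now 13
augment #2: 6→4→0 bottleneck 1, total now 14
augment #3: 6→7→2→0 bottleneck 4, total now 18
augment #4: 6→7→4→0 bottleneck 4, total now 22
augment #5: 6→7→8→0 bottleneck 3, total now 25
augment #6: 6→9→8→0 bottleneck 1, total now 26
augment #7: 6→1→5→3→4→0 bottleneck 3, total now 29
augment #8: 6→9→10→5→3→4→0 bottleneck 3, total now 32

Maximum flow value: 32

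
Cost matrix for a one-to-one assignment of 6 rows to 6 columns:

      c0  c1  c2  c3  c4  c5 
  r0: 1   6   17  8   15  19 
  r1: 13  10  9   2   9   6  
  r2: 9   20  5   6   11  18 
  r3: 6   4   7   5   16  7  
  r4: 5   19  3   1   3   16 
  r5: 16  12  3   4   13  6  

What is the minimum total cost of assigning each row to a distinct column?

optimal assignment: row0→col0 (cost 1), row1→col3 (cost 2), row2→col2 (cost 5), row3→col1 (cost 4), row4→col4 (cost 3), row5→col5 (cost 6)
total = 1 + 2 + 5 + 4 + 3 + 6 = 21

Minimum assignment cost: 21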